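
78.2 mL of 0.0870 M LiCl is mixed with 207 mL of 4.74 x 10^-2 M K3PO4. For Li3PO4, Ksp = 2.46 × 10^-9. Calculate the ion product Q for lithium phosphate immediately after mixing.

Q ≈ 4.67 x 10^-7

Total volume = 78.2 + 207 = 285.2 mL.
[Li^+] = 8.70 × 10^-2 × (78.2/285.2) = 2.385 × 10^-2 M
[PO4^3-] = 4.74 × 10^-2 × (207/285.2) = 3.440 × 10^-2 M
Li3PO4(s) ⇌ 3 Li^+(aq) + PO4^3-(aq), so Q = [Li^+]^3[PO4^3-]
Q = (2.385 × 10^-2)^3(3.440 × 10^-2) = 4.67 × 10^-7
Q > Ksp, so Li3PO4 will precipitate.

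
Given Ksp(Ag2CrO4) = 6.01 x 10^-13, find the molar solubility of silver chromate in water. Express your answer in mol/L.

Ag2CrO4(s) ⇌ 2 Ag^+(aq) + CrO4^2-(aq)
Ksp = [Ag^+]^2[CrO4^2-]
If s mol/L of Ag2CrO4 dissolves, [Ag^+] = 2s and [CrO4^2-] = s.
Substituting: Ksp = (2s)^2s = 4s^3
s^3 = 6.01 x 10^-13 / 4, so s = 5.32 × 10^-5 M

s = 5.32 × 10^-5 M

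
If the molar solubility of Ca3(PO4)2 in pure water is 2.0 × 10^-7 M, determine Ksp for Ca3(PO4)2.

Ksp ≈ 3.5 x 10^-32

Ca3(PO4)2(s) <=> 3 Ca^2+ + 2 PO4^3-
If s mol/L of Ca3(PO4)2 dissolves, [Ca^2+] = 3s and [PO4^3-] = 2s.
Ksp = [Ca^2+]^3[PO4^3-]^2
Ksp = (3s)^3(2s)^2 = 108s^5
Ksp = 108 × (2.0 × 10^-7)^5 = 3.5 x 10^-32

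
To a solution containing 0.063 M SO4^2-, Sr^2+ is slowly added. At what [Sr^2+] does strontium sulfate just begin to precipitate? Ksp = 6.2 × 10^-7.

[Sr^2+] ≈ 9.8e-6 M

SrSO4(s) ⇌ Sr^2+ + SO4^2-
Ksp = [Sr^2+][SO4^2-]
Precipitation begins when Q = Ksp. With [SO4^2-] = 0.063 M:
6.2 × 10^-7 = (0.063) × [Sr^2+]
[Sr^2+] = (6.2 × 10^-7 / 6.3 × 10^-2) = 9.8 × 10^-6 M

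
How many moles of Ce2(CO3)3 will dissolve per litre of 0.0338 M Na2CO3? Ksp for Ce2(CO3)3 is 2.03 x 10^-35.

Ce2(CO3)3(s) ⇌ 2 Ce^3+(aq) + 3 CO3^2-(aq)
Ksp = [Ce^3+]^2[CO3^2-]^3
Let s be the molar solubility in this solution. [Ce^3+] = 2s, [CO3^2-] = 0.0338 + 3s ≈ 0.0338 (since CO3^2- from Na2CO3 dominates).
Ksp ≈ (2s)^2 × (0.0338)^3
s = 3.63 x 10^-16 M
Check: 3s = 1.1 x 10^-15 ≪ 0.0338, so the approximation is valid.

s ≈ 3.63 x 10^-16 M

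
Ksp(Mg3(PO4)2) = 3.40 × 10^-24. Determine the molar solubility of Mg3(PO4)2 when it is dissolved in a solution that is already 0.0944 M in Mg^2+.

Mg3(PO4)2(s) <=> 3 Mg^2+ + 2 PO4^3-
Ksp = [Mg^2+]^3[PO4^3-]^2
If s mol/L dissolves here, [Mg^2+] = 0.0944 + 3s ≈ 0.0944, [PO4^3-] = 2s (since the Mg^2+ already present dominates).
Ksp ≈ (0.0944)^3 × (2s)^2
s = 3.18 × 10^-11 M
Check: 3s = 9.5 × 10^-11 ≪ 0.0944, so the approximation is valid.

3.18e-11 M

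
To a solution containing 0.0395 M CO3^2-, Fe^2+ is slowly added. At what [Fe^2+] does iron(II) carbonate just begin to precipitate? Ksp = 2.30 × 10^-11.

FeCO3(s) ⇌ Fe^2+ + CO3^2-
Ksp = [Fe^2+][CO3^2-]
Precipitation begins when Q = Ksp. With [CO3^2-] = 0.0395 M:
2.30 × 10^-11 = (0.0395) × [Fe^2+]
[Fe^2+] = (2.30 × 10^-11 / 3.95 × 10^-2) = 5.82 × 10^-10 M

[Fe^2+] = 5.82e-10 M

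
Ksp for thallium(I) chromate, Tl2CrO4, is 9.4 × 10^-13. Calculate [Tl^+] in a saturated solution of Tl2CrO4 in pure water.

Tl2CrO4(s) <=> 2 Tl^+(aq) + CrO4^2-(aq)
Ksp = [Tl^+]^2[CrO4^2-]
For each mole of Tl2CrO4 that dissolves: [Tl^+] = 2s, [CrO4^2-] = s.
Substituting: Ksp = (2s)^2s = 4s^3
s^3 = 9.4 × 10^-13 / 4, so s = 6.17 × 10^-5 M
[Tl^+] = 2s = 1.2 x 10^-4 M

1.2 × 10^-4 M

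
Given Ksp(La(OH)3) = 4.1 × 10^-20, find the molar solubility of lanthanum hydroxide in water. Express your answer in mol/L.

La(OH)3(s) ⇌ La^3+ + 3 OH^-
Ksp = [La^3+][OH^-]^3
Let s = molar solubility. Then [La^3+] = s and [OH^-] = 3s.
Ksp = s(3s)^3 = 27s^4
s^4 = 4.1 × 10^-20 / 27, so s = 6.2 x 10^-6 M

s = 6.2e-6 M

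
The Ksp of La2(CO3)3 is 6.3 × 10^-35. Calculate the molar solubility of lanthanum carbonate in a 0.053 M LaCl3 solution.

La2(CO3)3(s) ⇌ 2 La^3+ + 3 CO3^2-
Ksp = [La^3+]^2[CO3^2-]^3
Let s = moles of La2(CO3)3 that dissolve per litre. [La^3+] = 0.053 + 2s ≈ 0.053, [CO3^2-] = 3s (common-ion effect: La^3+ is already 0.053 M).
Ksp ≈ (0.053)^2 × (3s)^3
s = 9.4 × 10^-12 M
Check: 2s = 1.9 x 10^-11 ≪ 0.053, so the approximation is valid.

s ≈ 9.4 × 10^-12 M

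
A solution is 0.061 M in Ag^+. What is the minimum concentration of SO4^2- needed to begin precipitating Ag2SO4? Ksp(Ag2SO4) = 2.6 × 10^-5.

7.0 × 10^-3 M

Ag2SO4(s) ⇌ 2 Ag^+ + SO4^2-
Ksp = [Ag^+]^2[SO4^2-]
Precipitation begins when Q = Ksp. With [Ag^+] = 0.061 M:
2.6 × 10^-5 = (0.061)^2 × [SO4^2-]
[SO4^2-] = (2.6 × 10^-5 / 3.72 × 10^-3) = 7.0 x 10^-3 M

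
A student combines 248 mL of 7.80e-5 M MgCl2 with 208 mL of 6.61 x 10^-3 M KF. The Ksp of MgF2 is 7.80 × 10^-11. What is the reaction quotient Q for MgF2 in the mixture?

Q = 3.86 × 10^-10

Total volume = 248 + 208 = 456 mL.
[Mg^2+] = 7.80 × 10^-5 × (248/456) = 4.242 × 10^-5 M
[F^-] = 6.61 x 10^-3 × (208/456) = 3.015 × 10^-3 M
MgF2(s) ⇌ Mg^2+(aq) + 2 F^-(aq), so Q = [Mg^2+][F^-]^2
Q = (4.242 × 10^-5)(3.015 × 10^-3)^2 = 3.86 × 10^-10
Q > Ksp, so MgF2 will precipitate.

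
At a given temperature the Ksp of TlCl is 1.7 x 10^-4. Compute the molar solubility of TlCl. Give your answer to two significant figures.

TlCl(s) ⇌ Tl^+(aq) + Cl^-(aq)
Ksp = [Tl^+][Cl^-]
With molar solubility s: [Tl^+] = s, [Cl^-] = s.
Ksp = s^2
s = √(1.7 x 10^-4) = 1.3 × 10^-2 M

1.3 x 10^-2 M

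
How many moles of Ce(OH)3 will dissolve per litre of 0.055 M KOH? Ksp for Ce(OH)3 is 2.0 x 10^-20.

s = 1.2e-16 M

Ce(OH)3(s) ⇌ Ce^3+ + 3 OH^-
Ksp = [Ce^3+][OH^-]^3
If s mol/L dissolves here, [Ce^3+] = s, [OH^-] = 0.055 + 3s ≈ 0.055 (common-ion effect: OH^- is already 0.055 M).
Ksp ≈ s × (0.055)^3
s = 1.2 x 10^-16 M
Check: 3s = 3.6 × 10^-16 ≪ 0.055, so the approximation is valid.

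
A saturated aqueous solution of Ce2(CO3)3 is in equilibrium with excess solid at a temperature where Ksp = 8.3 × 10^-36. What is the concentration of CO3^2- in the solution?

Ce2(CO3)3(s) ⇌ 2 Ce^3+(aq) + 3 CO3^2-(aq)
Ksp = [Ce^3+]^2[CO3^2-]^3
With molar solubility s: [Ce^3+] = 2s, [CO3^2-] = 3s.
Ksp = (2s)^2(3s)^3 = 108s^5
s^5 = 8.3 × 10^-36 / 108, so s = 3.78 × 10^-8 M
[CO3^2-] = 3s = 1.1 × 10^-7 M

1.1 × 10^-7 M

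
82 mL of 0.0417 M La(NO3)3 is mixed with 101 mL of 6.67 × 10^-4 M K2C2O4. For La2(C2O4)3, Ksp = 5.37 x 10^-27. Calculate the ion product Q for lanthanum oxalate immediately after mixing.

Total volume = 82 + 101 = 183 mL.
[La^3+] = 4.17 x 10^-2 × (82/183) = 1.869 × 10^-2 M
[C2O4^2-] = 6.67 x 10^-4 × (101/183) = 3.681 × 10^-4 M
La2(C2O4)3(s) <=> 2 La^3+(aq) + 3 C2O4^2-(aq), so Q = [La^3+]^2[C2O4^2-]^3
Q = (1.869 × 10^-2)^2(3.681 × 10^-4)^3 = 1.74 × 10^-14
Q > Ksp, so La2(C2O4)3 will precipitate.

Q = 1.74 x 10^-14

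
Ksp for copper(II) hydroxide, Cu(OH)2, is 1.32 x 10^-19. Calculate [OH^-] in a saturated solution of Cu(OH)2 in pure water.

Cu(OH)2(s) ⇌ Cu^2+(aq) + 2 OH^-(aq)
Ksp = [Cu^2+][OH^-]^2
With molar solubility s: [Cu^2+] = s, [OH^-] = 2s.
So Ksp = s × (2s)^2 = 4s^3
Solving, s = (1.32 x 10^-19/4)^(1/3) = 3.208 × 10^-7 M
[OH^-] = 2s = 6.42 × 10^-7 M

[OH^-] ≈ 6.42e-7 M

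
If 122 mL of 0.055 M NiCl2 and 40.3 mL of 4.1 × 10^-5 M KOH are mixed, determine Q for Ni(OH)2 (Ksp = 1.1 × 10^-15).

Q ≈ 4.3 × 10^-12

Total volume = 122 + 40.3 = 162.3 mL.
[Ni^2+] = 5.5 × 10^-2 × (122/162.3) = 4.13 x 10^-2 M
[OH^-] = 4.1 × 10^-5 × (40.3/162.3) = 1.02 × 10^-5 M
Ni(OH)2(s) ⇌ Ni^2+(aq) + 2 OH^-(aq), so Q = [Ni^2+][OH^-]^2
Q = (4.13 × 10^-2)(1.02 x 10^-5)^2 = 4.3 × 10^-12
Q > Ksp, so Ni(OH)2 will precipitate.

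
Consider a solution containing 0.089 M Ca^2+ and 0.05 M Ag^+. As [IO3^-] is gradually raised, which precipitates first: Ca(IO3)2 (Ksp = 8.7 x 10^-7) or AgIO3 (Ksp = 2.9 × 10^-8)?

AgIO3

Each salt begins to precipitate when Q = Ksp, i.e. when [IO3^-] reaches its threshold.
For Ca(IO3)2: 8.7 x 10^-7 = 0.089 × [IO3^-]^2  ⇒  [IO3^-] = 3.1 x 10^-3 M.
For AgIO3: 2.9 × 10^-8 = 0.05 × [IO3^-]  ⇒  [IO3^-] = 5.8 x 10^-7 M.
The salt with the lower threshold [IO3^-] precipitates first: AgIO3.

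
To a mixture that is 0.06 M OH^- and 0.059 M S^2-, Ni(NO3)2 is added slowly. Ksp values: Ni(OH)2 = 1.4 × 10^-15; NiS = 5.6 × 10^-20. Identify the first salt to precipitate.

NiS

Precipitation of each salt starts when its ion product equals its Ksp.
For Ni(OH)2: 1.4 × 10^-15 = (0.06)^2 × [Ni^2+]  ⇒  [Ni^2+] = 3.9 x 10^-13 M.
For NiS: 5.6 × 10^-20 = 0.059 × [Ni^2+]  ⇒  [Ni^2+] = 9.5 x 10^-19 M.
The salt with the lower threshold [Ni^2+] precipitates first: NiS.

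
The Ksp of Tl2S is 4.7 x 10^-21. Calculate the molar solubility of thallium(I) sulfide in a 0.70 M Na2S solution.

Tl2S(s) <=> 2 Tl^+ + S^2-
Ksp = [Tl^+]^2[S^2-]
Let s = moles of Tl2S that dissolve per litre. [Tl^+] = 2s, [S^2-] = 0.70 + s ≈ 0.70 (Ksp is small, so little additional dissolves).
Ksp ≈ (2s)^2 × 0.70
s = 4.1 x 10^-11 M
Check: s = 4.1 × 10^-11 ≪ 0.70, so the approximation is valid.

s = 4.1 × 10^-11 M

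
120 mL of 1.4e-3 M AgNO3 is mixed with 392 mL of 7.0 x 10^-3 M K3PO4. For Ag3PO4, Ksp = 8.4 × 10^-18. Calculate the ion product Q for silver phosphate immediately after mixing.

Q ≈ 1.9 x 10^-13

Total volume = 120 + 392 = 512 mL.
[Ag^+] = 1.4 × 10^-3 × (120/512) = 3.28 × 10^-4 M
[PO4^3-] = 7.0 x 10^-3 × (392/512) = 5.36 × 10^-3 M
Ag3PO4(s) ⇌ 3 Ag^+ + PO4^3-, so Q = [Ag^+]^3[PO4^3-]
Q = (3.28 × 10^-4)^3(5.36 × 10^-3) = 1.9 × 10^-13
Q > Ksp, so Ag3PO4 will precipitate.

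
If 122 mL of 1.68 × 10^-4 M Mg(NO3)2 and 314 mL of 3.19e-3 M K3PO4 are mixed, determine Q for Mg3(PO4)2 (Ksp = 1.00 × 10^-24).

Q = 5.48e-19

Total volume = 122 + 314 = 436 mL.
[Mg^2+] = 1.68 × 10^-4 × (122/436) = 4.701 x 10^-5 M
[PO4^3-] = 3.19 x 10^-3 × (314/436) = 2.297 × 10^-3 M
Mg3(PO4)2(s) <=> 3 Mg^2+(aq) + 2 PO4^3-(aq), so Q = [Mg^2+]^3[PO4^3-]^2
Q = (4.701 × 10^-5)^3(2.297 × 10^-3)^2 = 5.48 × 10^-19
Q > Ksp, so Mg3(PO4)2 will precipitate.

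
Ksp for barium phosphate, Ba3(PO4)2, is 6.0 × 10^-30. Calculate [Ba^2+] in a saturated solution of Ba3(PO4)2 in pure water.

Ba3(PO4)2(s) ⇌ 3 Ba^2+(aq) + 2 PO4^3-(aq)
Ksp = [Ba^2+]^3[PO4^3-]^2
Let s = molar solubility. Then [Ba^2+] = 3s and [PO4^3-] = 2s.
Substituting: Ksp = (3s)^3(2s)^2 = 108s^5
s = (6.0 × 10^-30 / 108)^(1/5) = 5.61 × 10^-7 M
[Ba^2+] = 3s = 1.7 × 10^-6 M

1.7 × 10^-6 M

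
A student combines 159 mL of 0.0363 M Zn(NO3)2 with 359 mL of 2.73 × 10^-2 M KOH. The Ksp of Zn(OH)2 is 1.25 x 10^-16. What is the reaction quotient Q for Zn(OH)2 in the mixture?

Q ≈ 3.99 × 10^-6

Total volume = 159 + 359 = 518 mL.
[Zn^2+] = 3.63 × 10^-2 × (159/518) = 1.114 × 10^-2 M
[OH^-] = 2.73 × 10^-2 × (359/518) = 1.892 × 10^-2 M
Zn(OH)2(s) ⇌ Zn^2+ + 2 OH^-, so Q = [Zn^2+][OH^-]^2
Q = (1.114 x 10^-2)(1.892 × 10^-2)^2 = 3.99 × 10^-6
Q > Ksp, so Zn(OH)2 will precipitate.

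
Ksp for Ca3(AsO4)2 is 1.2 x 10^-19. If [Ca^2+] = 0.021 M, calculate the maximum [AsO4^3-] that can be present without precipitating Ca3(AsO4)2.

Ca3(AsO4)2(s) ⇌ 3 Ca^2+ + 2 AsO4^3-
Ksp = [Ca^2+]^3[AsO4^3-]^2
Precipitation begins when Q = Ksp. With [Ca^2+] = 0.021 M:
1.2 x 10^-19 = (0.021)^3 × [AsO4^3-]^2
[AsO4^3-] = (1.2 x 10^-19 / 9.26 x 10^-6)^(1/2) = 1.1 x 10^-7 M

1.1e-7 M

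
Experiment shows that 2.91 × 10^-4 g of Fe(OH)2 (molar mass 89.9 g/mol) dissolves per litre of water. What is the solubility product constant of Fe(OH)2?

1.36e-16

Molar solubility s = (2.91 x 10^-4 g/L) / (89.9 g/mol) = 3.237 x 10^-6 M.
Fe(OH)2(s) ⇌ Fe^2+ + 2 OH^-
For each mole of Fe(OH)2 that dissolves: [Fe^2+] = s, [OH^-] = 2s.
Ksp = [Fe^2+][OH^-]^2
Ksp = s(2s)^2 = 4s^3
Ksp = 4 × (3.237 x 10^-6)^3 = 1.36 × 10^-16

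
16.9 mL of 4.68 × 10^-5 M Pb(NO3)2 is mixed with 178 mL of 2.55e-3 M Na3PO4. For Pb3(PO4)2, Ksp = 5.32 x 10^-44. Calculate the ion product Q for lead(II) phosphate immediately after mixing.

Total volume = 16.9 + 178 = 194.9 mL.
[Pb^2+] = 4.68 × 10^-5 × (16.9/194.9) = 4.058 x 10^-6 M
[PO4^3-] = 2.55 x 10^-3 × (178/194.9) = 2.329 × 10^-3 M
Pb3(PO4)2(s) ⇌ 3 Pb^2+ + 2 PO4^3-, so Q = [Pb^2+]^3[PO4^3-]^2
Q = (4.058 × 10^-6)^3(2.329 × 10^-3)^2 = 3.62 x 10^-22
Q > Ksp, so Pb3(PO4)2 will precipitate.

Q = 3.62 x 10^-22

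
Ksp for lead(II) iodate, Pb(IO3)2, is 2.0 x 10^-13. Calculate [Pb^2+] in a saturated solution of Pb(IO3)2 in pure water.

Pb(IO3)2(s) ⇌ Pb^2+(aq) + 2 IO3^-(aq)
Ksp = [Pb^2+][IO3^-]^2
For each mole of Pb(IO3)2 that dissolves: [Pb^2+] = s, [IO3^-] = 2s.
Ksp = s(2s)^2 = 4s^3
s = (2.0 x 10^-13 / 4)^(1/3) = 3.68 × 10^-5 M
[Pb^2+] = s = 3.7 x 10^-5 M

[Pb^2+] = 3.7e-5 M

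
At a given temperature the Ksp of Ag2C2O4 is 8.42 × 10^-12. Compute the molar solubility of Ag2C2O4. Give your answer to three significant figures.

s ≈ 1.28 × 10^-4 M

Ag2C2O4(s) ⇌ 2 Ag^+(aq) + C2O4^2-(aq)
Ksp = [Ag^+]^2[C2O4^2-]
Let s = molar solubility. Then [Ag^+] = 2s and [C2O4^2-] = s.
So Ksp = (2s)^2 × s = 4s^3
s = (8.42 × 10^-12 / 4)^(1/3) = 1.28 x 10^-4 M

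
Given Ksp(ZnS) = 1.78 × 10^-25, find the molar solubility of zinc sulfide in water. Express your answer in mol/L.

ZnS(s) ⇌ Zn^2+(aq) + S^2-(aq)
Ksp = [Zn^2+][S^2-]
If s mol/L of ZnS dissolves, [Zn^2+] = s and [S^2-] = s.
Ksp = (s)(s) = s^2
s = √(1.78 × 10^-25) = 4.22 × 10^-13 M

4.22e-13 M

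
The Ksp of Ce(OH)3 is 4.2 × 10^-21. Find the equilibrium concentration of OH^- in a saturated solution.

1.1e-5 M

Ce(OH)3(s) ⇌ Ce^3+(aq) + 3 OH^-(aq)
Ksp = [Ce^3+][OH^-]^3
If s mol/L of Ce(OH)3 dissolves, [Ce^3+] = s and [OH^-] = 3s.
Ksp = s(3s)^3 = 27s^4
Solving, s = (4.2 × 10^-21/27)^(1/4) = 3.53 x 10^-6 M
[OH^-] = 3s = 1.1 × 10^-5 M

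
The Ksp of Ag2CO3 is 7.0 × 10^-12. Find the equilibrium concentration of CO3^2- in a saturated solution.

1.2 x 10^-4 M

Ag2CO3(s) ⇌ 2 Ag^+ + CO3^2-
Ksp = [Ag^+]^2[CO3^2-]
Let s = molar solubility. Then [Ag^+] = 2s and [CO3^2-] = s.
So Ksp = (2s)^2 × s = 4s^3
Solving, s = (7.0 × 10^-12/4)^(1/3) = 1.21 × 10^-4 M
[CO3^2-] = s = 1.2 x 10^-4 M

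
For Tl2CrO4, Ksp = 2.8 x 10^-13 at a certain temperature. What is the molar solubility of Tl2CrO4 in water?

Tl2CrO4(s) <=> 2 Tl^+(aq) + CrO4^2-(aq)
Ksp = [Tl^+]^2[CrO4^2-]
If s mol/L of Tl2CrO4 dissolves, [Tl^+] = 2s and [CrO4^2-] = s.
Ksp = (2s)^2s = 4s^3
s^3 = 2.8 x 10^-13 / 4, so s = 4.1 × 10^-5 M

s = 4.1e-5 M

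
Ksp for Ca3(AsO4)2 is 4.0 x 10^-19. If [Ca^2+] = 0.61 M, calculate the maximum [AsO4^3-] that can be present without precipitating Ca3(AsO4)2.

[AsO4^3-] = 1.3 x 10^-9 M

Ca3(AsO4)2(s) ⇌ 3 Ca^2+ + 2 AsO4^3-
Ksp = [Ca^2+]^3[AsO4^3-]^2
Precipitation begins when Q = Ksp. With [Ca^2+] = 0.61 M:
4.0 x 10^-19 = (0.61)^3 × [AsO4^3-]^2
[AsO4^3-] = (4.0 x 10^-19 / 2.27 × 10^-1)^(1/2) = 1.3 × 10^-9 M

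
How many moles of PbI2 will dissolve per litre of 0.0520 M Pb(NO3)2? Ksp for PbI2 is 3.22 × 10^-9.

s = 1.24e-4 M

PbI2(s) ⇌ Pb^2+ + 2 I^-
Ksp = [Pb^2+][I^-]^2
If s mol/L dissolves here, [Pb^2+] = 0.0520 + s ≈ 0.0520, [I^-] = 2s (common-ion effect: Pb^2+ is already 0.0520 M).
Ksp ≈ 0.0520 × (2s)^2
s = 1.24 × 10^-4 M
Check: s = 1.2 x 10^-4 ≪ 0.0520, so the approximation is valid.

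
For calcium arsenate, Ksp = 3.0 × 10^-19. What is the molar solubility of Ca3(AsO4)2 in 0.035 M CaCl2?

Ca3(AsO4)2(s) ⇌ 3 Ca^2+(aq) + 2 AsO4^3-(aq)
Ksp = [Ca^2+]^3[AsO4^3-]^2
If s mol/L dissolves here, [Ca^2+] = 0.035 + 3s ≈ 0.035, [AsO4^3-] = 2s (Ksp is small, so little additional dissolves).
Ksp ≈ (0.035)^3 × (2s)^2
s = 4.2 × 10^-8 M
Check: 3s = 1.3 × 10^-7 ≪ 0.035, so the approximation is valid.

4.2 × 10^-8 M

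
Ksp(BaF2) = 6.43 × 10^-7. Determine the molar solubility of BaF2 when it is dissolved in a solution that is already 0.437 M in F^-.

s ≈ 3.37 × 10^-6 M

BaF2(s) <=> Ba^2+(aq) + 2 F^-(aq)
Ksp = [Ba^2+][F^-]^2
If s mol/L dissolves here, [Ba^2+] = s, [F^-] = 0.437 + 2s ≈ 0.437 (since the F^- already present dominates).
Ksp ≈ s × (0.437)^2
s = 3.37 × 10^-6 M
Check: 2s = 6.7 × 10^-6 ≪ 0.437, so the approximation is valid.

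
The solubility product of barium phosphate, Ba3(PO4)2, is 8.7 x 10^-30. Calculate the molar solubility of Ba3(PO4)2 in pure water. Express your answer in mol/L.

s ≈ 6.0 × 10^-7 M

Ba3(PO4)2(s) ⇌ 3 Ba^2+(aq) + 2 PO4^3-(aq)
Ksp = [Ba^2+]^3[PO4^3-]^2
With molar solubility s: [Ba^2+] = 3s, [PO4^3-] = 2s.
So Ksp = (3s)^3 × (2s)^2 = 108s^5
Solving, s = (8.7 x 10^-30/108)^(1/5) = 6.0 x 10^-7 M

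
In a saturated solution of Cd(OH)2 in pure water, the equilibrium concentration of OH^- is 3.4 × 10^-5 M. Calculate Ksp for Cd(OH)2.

Cd(OH)2(s) ⇌ Cd^2+(aq) + 2 OH^-(aq)
Stoichiometry gives [Cd^2+] = (1/2)[OH^-] = 1.70 × 10^-5 M.
Ksp = [Cd^2+][OH^-]^2
Ksp = 1.70 × 10^-5 × (3.4 × 10^-5)^2 = 2.0 x 10^-14

Ksp ≈ 2.0 × 10^-14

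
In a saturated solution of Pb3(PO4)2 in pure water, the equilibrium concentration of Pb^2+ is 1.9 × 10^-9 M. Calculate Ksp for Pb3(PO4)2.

Pb3(PO4)2(s) ⇌ 3 Pb^2+(aq) + 2 PO4^3-(aq)
Stoichiometry gives [PO4^3-] = (2/3)[Pb^2+] = 1.27 x 10^-9 M.
Ksp = [Pb^2+]^3[PO4^3-]^2
Ksp = (1.9 × 10^-9)^3 × (1.27 × 10^-9)^2 = 1.1 x 10^-44

Ksp ≈ 1.1e-44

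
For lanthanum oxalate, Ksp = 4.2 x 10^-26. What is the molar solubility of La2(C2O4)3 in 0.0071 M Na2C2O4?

s = 1.7 × 10^-10 M

La2(C2O4)3(s) <=> 2 La^3+ + 3 C2O4^2-
Ksp = [La^3+]^2[C2O4^2-]^3
Let s be the molar solubility in this solution. [La^3+] = 2s, [C2O4^2-] = 0.0071 + 3s ≈ 0.0071 (since C2O4^2- from Na2C2O4 dominates).
Ksp ≈ (2s)^2 × (0.0071)^3
s = 1.7 × 10^-10 M
Check: 3s = 5.1 × 10^-10 ≪ 0.0071, so the approximation is valid.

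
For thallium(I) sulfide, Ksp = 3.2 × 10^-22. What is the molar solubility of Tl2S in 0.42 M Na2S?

Tl2S(s) ⇌ 2 Tl^+(aq) + S^2-(aq)
Ksp = [Tl^+]^2[S^2-]
Let s be the molar solubility in this solution. [Tl^+] = 2s, [S^2-] = 0.42 + s ≈ 0.42 (Ksp is small, so little additional dissolves).
Ksp ≈ (2s)^2 × 0.42
s = 1.4 × 10^-11 M
Check: s = 1.4 x 10^-11 ≪ 0.42, so the approximation is valid.

s = 1.4 × 10^-11 M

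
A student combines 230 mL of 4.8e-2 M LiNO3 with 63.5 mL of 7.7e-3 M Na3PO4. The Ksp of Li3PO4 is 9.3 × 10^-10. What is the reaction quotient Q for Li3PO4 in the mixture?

8.9 × 10^-8

Total volume = 230 + 63.5 = 293.5 mL.
[Li^+] = 4.8 × 10^-2 × (230/293.5) = 3.76 x 10^-2 M
[PO4^3-] = 7.7 × 10^-3 × (63.5/293.5) = 1.67 × 10^-3 M
Li3PO4(s) <=> 3 Li^+(aq) + PO4^3-(aq), so Q = [Li^+]^3[PO4^3-]
Q = (3.76 x 10^-2)^3(1.67 × 10^-3) = 8.9 × 10^-8
Q > Ksp, so Li3PO4 will precipitate.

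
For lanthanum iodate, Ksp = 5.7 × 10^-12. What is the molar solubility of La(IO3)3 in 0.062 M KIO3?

s = 2.4 × 10^-8 M

La(IO3)3(s) ⇌ La^3+(aq) + 3 IO3^-(aq)
Ksp = [La^3+][IO3^-]^3
Let s be the molar solubility in this solution. [La^3+] = s, [IO3^-] = 0.062 + 3s ≈ 0.062 (since IO3^- from KIO3 dominates).
Ksp ≈ s × (0.062)^3
s = 2.4 × 10^-8 M
Check: 3s = 7.2 × 10^-8 ≪ 0.062, so the approximation is valid.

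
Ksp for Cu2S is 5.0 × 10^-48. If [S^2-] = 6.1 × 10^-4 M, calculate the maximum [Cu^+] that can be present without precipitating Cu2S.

[Cu^+] = 9.1 × 10^-23 M

Cu2S(s) ⇌ 2 Cu^+ + S^2-
Ksp = [Cu^+]^2[S^2-]
Precipitation begins when Q = Ksp. With [S^2-] = 6.1 × 10^-4 M:
5.0 × 10^-48 = (6.1 × 10^-4) × [Cu^+]^2
[Cu^+] = (5.0 × 10^-48 / 6.1 × 10^-4)^(1/2) = 9.1 × 10^-23 M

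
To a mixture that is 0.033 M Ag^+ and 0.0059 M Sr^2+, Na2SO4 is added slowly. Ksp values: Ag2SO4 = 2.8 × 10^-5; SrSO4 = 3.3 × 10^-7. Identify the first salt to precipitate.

SrSO4

Each salt begins to precipitate when Q = Ksp, i.e. when [SO4^2-] reaches its threshold.
For Ag2SO4: 2.8 × 10^-5 = (0.033)^2 × [SO4^2-]  ⇒  [SO4^2-] = 2.6 × 10^-2 M.
For SrSO4: 3.3 × 10^-7 = 0.0059 × [SO4^2-]  ⇒  [SO4^2-] = 5.6 × 10^-5 M.
The salt with the lower threshold [SO4^2-] precipitates first: SrSO4.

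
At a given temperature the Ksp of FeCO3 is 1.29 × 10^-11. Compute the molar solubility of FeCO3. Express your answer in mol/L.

3.59e-6 M

FeCO3(s) ⇌ Fe^2+ + CO3^2-
Ksp = [Fe^2+][CO3^2-]
Let s = molar solubility. Then [Fe^2+] = s and [CO3^2-] = s.
Ksp = (s)(s) = s^2
s = √(1.29 × 10^-11) = 3.59 × 10^-6 M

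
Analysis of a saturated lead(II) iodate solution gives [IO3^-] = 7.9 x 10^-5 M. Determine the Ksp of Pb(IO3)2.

Pb(IO3)2(s) ⇌ Pb^2+ + 2 IO3^-
Stoichiometry gives [Pb^2+] = (1/2)[IO3^-] = 3.95 x 10^-5 M.
Ksp = [Pb^2+][IO3^-]^2
Ksp = 3.95 × 10^-5 × (7.9 × 10^-5)^2 = 2.5 x 10^-13

2.5e-13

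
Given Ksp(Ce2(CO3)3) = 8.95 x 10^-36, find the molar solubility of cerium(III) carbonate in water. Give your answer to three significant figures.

Ce2(CO3)3(s) <=> 2 Ce^3+ + 3 CO3^2-
Ksp = [Ce^3+]^2[CO3^2-]^3
With molar solubility s: [Ce^3+] = 2s, [CO3^2-] = 3s.
So Ksp = (2s)^2 × (3s)^3 = 108s^5
s^5 = 8.95 x 10^-36 / 108, so s = 3.83 x 10^-8 M

3.83 × 10^-8 M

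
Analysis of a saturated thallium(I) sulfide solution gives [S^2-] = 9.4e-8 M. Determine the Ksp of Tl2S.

Ksp ≈ 3.3 × 10^-21

Tl2S(s) ⇌ 2 Tl^+ + S^2-
Stoichiometry gives [Tl^+] = (2/1)[S^2-] = 1.88 x 10^-7 M.
Ksp = [Tl^+]^2[S^2-]
Ksp = (1.88 x 10^-7)^2 × 9.4 x 10^-8 = 3.3 x 10^-21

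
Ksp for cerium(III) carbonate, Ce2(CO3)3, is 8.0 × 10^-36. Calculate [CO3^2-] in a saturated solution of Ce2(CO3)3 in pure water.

[CO3^2-] = 1.1 × 10^-7 M

Ce2(CO3)3(s) ⇌ 2 Ce^3+(aq) + 3 CO3^2-(aq)
Ksp = [Ce^3+]^2[CO3^2-]^3
Let s = molar solubility. Then [Ce^3+] = 2s and [CO3^2-] = 3s.
So Ksp = (2s)^2 × (3s)^3 = 108s^5
s = (8.0 × 10^-36 / 108)^(1/5) = 3.75 × 10^-8 M
[CO3^2-] = 3s = 1.1 × 10^-7 M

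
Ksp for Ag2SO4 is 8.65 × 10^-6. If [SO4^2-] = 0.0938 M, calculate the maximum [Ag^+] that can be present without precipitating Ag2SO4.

[Ag^+] ≈ 9.60 × 10^-3 M

Ag2SO4(s) ⇌ 2 Ag^+ + SO4^2-
Ksp = [Ag^+]^2[SO4^2-]
Precipitation begins when Q = Ksp. With [SO4^2-] = 0.0938 M:
8.65 × 10^-6 = (0.0938) × [Ag^+]^2
[Ag^+] = (8.65 × 10^-6 / 9.38 × 10^-2)^(1/2) = 9.60 x 10^-3 M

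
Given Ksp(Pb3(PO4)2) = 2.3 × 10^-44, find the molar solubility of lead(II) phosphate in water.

Pb3(PO4)2(s) <=> 3 Pb^2+(aq) + 2 PO4^3-(aq)
Ksp = [Pb^2+]^3[PO4^3-]^2
If s mol/L of Pb3(PO4)2 dissolves, [Pb^2+] = 3s and [PO4^3-] = 2s.
Substituting: Ksp = (3s)^3(2s)^2 = 108s^5
s^5 = 2.3 × 10^-44 / 108, so s = 7.3 × 10^-10 M

s ≈ 7.3e-10 M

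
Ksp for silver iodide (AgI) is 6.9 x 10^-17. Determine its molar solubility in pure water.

AgI(s) ⇌ Ag^+(aq) + I^-(aq)
Ksp = [Ag^+][I^-]
With molar solubility s: [Ag^+] = s, [I^-] = s.
Ksp = s^2
s = √(6.9 x 10^-17) = 8.3 x 10^-9 M

s ≈ 8.3 × 10^-9 M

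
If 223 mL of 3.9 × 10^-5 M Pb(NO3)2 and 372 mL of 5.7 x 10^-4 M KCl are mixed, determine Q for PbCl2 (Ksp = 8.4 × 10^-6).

Total volume = 223 + 372 = 595 mL.
[Pb^2+] = 3.9 × 10^-5 × (223/595) = 1.46 × 10^-5 M
[Cl^-] = 5.7 x 10^-4 × (372/595) = 3.56 x 10^-4 M
PbCl2(s) ⇌ Pb^2+(aq) + 2 Cl^-(aq), so Q = [Pb^2+][Cl^-]^2
Q = (1.46 x 10^-5)(3.56 x 10^-4)^2 = 1.9 x 10^-12
Q < Ksp, so no precipitate of PbCl2 forms.

Q = 1.9e-12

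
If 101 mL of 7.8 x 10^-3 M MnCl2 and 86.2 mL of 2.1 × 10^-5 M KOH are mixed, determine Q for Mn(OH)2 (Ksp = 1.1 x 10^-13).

Q ≈ 3.9 × 10^-13

Total volume = 101 + 86.2 = 187.2 mL.
[Mn^2+] = 7.8 × 10^-3 × (101/187.2) = 4.21 x 10^-3 M
[OH^-] = 2.1 × 10^-5 × (86.2/187.2) = 9.67 × 10^-6 M
Mn(OH)2(s) ⇌ Mn^2+ + 2 OH^-, so Q = [Mn^2+][OH^-]^2
Q = (4.21 x 10^-3)(9.67 × 10^-6)^2 = 3.9 × 10^-13
Q > Ksp, so Mn(OH)2 will precipitate.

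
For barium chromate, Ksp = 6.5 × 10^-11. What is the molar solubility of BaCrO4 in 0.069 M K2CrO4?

BaCrO4(s) <=> Ba^2+ + CrO4^2-
Ksp = [Ba^2+][CrO4^2-]
Let s = moles of BaCrO4 that dissolve per litre. [Ba^2+] = s, [CrO4^2-] = 0.069 + s ≈ 0.069 (common-ion effect: CrO4^2- is already 0.069 M).
Ksp ≈ s × 0.069
s = 9.4 × 10^-10 M
Check: s = 9.4 × 10^-10 ≪ 0.069, so the approximation is valid.

9.4 × 10^-10 M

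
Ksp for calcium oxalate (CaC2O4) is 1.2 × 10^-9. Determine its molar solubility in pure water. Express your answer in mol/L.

s ≈ 3.5 x 10^-5 M

CaC2O4(s) ⇌ Ca^2+ + C2O4^2-
Ksp = [Ca^2+][C2O4^2-]
Let s = molar solubility. Then [Ca^2+] = s and [C2O4^2-] = s.
Ksp = s^2
s = √(1.2 × 10^-9) = 3.5 x 10^-5 M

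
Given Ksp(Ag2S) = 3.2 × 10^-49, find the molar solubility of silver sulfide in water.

4.3e-17 M

Ag2S(s) <=> 2 Ag^+ + S^2-
Ksp = [Ag^+]^2[S^2-]
With molar solubility s: [Ag^+] = 2s, [S^2-] = s.
Ksp = (2s)^2s = 4s^3
s^3 = 3.2 × 10^-49 / 4, so s = 4.3 x 10^-17 M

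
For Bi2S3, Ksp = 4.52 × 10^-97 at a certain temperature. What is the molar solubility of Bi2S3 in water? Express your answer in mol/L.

s = 2.11 × 10^-20 M

Bi2S3(s) ⇌ 2 Bi^3+(aq) + 3 S^2-(aq)
Ksp = [Bi^3+]^2[S^2-]^3
With molar solubility s: [Bi^3+] = 2s, [S^2-] = 3s.
Ksp = (2s)^2(3s)^3 = 108s^5
s^5 = 4.52 × 10^-97 / 108, so s = 2.11 × 10^-20 M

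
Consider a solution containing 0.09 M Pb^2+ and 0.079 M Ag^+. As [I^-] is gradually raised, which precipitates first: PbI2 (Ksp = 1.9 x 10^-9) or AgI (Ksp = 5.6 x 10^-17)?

Each salt begins to precipitate when Q = Ksp, i.e. when [I^-] reaches its threshold.
For PbI2: 1.9 x 10^-9 = 0.09 × [I^-]^2  ⇒  [I^-] = 1.5 × 10^-4 M.
For AgI: 5.6 x 10^-17 = 0.079 × [I^-]  ⇒  [I^-] = 7.1 × 10^-16 M.
The salt with the lower threshold [I^-] precipitates first: AgI.

AgI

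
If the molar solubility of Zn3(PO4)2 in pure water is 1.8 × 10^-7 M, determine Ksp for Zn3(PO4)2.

Zn3(PO4)2(s) ⇌ 3 Zn^2+ + 2 PO4^3-
For each mole of Zn3(PO4)2 that dissolves: [Zn^2+] = 3s, [PO4^3-] = 2s.
Ksp = [Zn^2+]^3[PO4^3-]^2
Ksp = (3s)^3(2s)^2 = 108s^5
With s = 1.8 × 10^-7: Ksp = 2.0 × 10^-32

Ksp ≈ 2.0e-32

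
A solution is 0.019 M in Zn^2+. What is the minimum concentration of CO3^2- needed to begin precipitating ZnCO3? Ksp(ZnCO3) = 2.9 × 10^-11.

[CO3^2-] ≈ 1.5e-9 M

ZnCO3(s) <=> Zn^2+ + CO3^2-
Ksp = [Zn^2+][CO3^2-]
Precipitation begins when Q = Ksp. With [Zn^2+] = 0.019 M:
2.9 × 10^-11 = (0.019) × [CO3^2-]
[CO3^2-] = (2.9 × 10^-11 / 1.9 × 10^-2) = 1.5 × 10^-9 M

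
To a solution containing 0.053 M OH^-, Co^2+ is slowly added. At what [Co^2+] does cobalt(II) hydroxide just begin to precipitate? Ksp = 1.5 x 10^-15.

[Co^2+] ≈ 5.3 × 10^-13 M

Co(OH)2(s) ⇌ Co^2+(aq) + 2 OH^-(aq)
Ksp = [Co^2+][OH^-]^2
Precipitation begins when Q = Ksp. With [OH^-] = 0.053 M:
1.5 x 10^-15 = (0.053)^2 × [Co^2+]
[Co^2+] = (1.5 x 10^-15 / 2.81 × 10^-3) = 5.3 × 10^-13 M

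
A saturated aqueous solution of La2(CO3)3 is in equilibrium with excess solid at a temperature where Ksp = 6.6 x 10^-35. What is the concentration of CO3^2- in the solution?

[CO3^2-] = 1.7e-7 M

La2(CO3)3(s) ⇌ 2 La^3+ + 3 CO3^2-
Ksp = [La^3+]^2[CO3^2-]^3
Let s = molar solubility. Then [La^3+] = 2s and [CO3^2-] = 3s.
Substituting: Ksp = (2s)^2(3s)^3 = 108s^5
s^5 = 6.6 x 10^-35 / 108, so s = 5.72 × 10^-8 M
[CO3^2-] = 3s = 1.7 × 10^-7 M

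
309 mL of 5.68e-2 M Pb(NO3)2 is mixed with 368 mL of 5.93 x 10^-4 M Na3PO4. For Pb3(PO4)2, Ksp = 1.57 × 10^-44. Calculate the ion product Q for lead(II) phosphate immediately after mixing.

Q = 1.81 x 10^-12

Total volume = 309 + 368 = 677 mL.
[Pb^2+] = 5.68 × 10^-2 × (309/677) = 2.592 x 10^-2 M
[PO4^3-] = 5.93 × 10^-4 × (368/677) = 3.223 × 10^-4 M
Pb3(PO4)2(s) ⇌ 3 Pb^2+(aq) + 2 PO4^3-(aq), so Q = [Pb^2+]^3[PO4^3-]^2
Q = (2.592 x 10^-2)^3(3.223 × 10^-4)^2 = 1.81 × 10^-12
Q > Ksp, so Pb3(PO4)2 will precipitate.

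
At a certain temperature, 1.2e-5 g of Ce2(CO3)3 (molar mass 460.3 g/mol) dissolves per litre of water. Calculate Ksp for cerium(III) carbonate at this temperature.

Ksp = 1.3e-36

Molar solubility s = (1.2 x 10^-5 g/L) / (460.3 g/mol) = 2.61 × 10^-8 M.
Ce2(CO3)3(s) ⇌ 2 Ce^3+ + 3 CO3^2-
For each mole of Ce2(CO3)3 that dissolves: [Ce^3+] = 2s, [CO3^2-] = 3s.
Ksp = [Ce^3+]^2[CO3^2-]^3
Substituting: Ksp = (2s)^2(3s)^3 = 108s^5
Ksp = 108 × (2.61 x 10^-8)^5 = 1.3 × 10^-36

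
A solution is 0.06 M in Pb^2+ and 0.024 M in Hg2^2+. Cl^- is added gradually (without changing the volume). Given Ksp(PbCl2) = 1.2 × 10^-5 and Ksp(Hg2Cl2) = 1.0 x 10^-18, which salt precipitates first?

Each salt begins to precipitate when Q = Ksp, i.e. when [Cl^-] reaches its threshold.
For PbCl2: 1.2 × 10^-5 = 0.06 × [Cl^-]^2  ⇒  [Cl^-] = 1.4 × 10^-2 M.
For Hg2Cl2: 1.0 x 10^-18 = 0.024 × [Cl^-]^2  ⇒  [Cl^-] = 6.5 × 10^-9 M.
The salt with the lower threshold [Cl^-] precipitates first: Hg2Cl2.

Hg2Cl2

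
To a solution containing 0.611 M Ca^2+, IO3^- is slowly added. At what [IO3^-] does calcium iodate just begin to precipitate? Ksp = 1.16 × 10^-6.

Ca(IO3)2(s) ⇌ Ca^2+ + 2 IO3^-
Ksp = [Ca^2+][IO3^-]^2
Precipitation begins when Q = Ksp. With [Ca^2+] = 0.611 M:
1.16 × 10^-6 = (0.611) × [IO3^-]^2
[IO3^-] = (1.16 × 10^-6 / 6.11 x 10^-1)^(1/2) = 1.38 × 10^-3 M

[IO3^-] = 1.38 x 10^-3 M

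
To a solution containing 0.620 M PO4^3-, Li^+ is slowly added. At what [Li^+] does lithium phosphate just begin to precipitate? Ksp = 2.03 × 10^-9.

Li3PO4(s) ⇌ 3 Li^+(aq) + PO4^3-(aq)
Ksp = [Li^+]^3[PO4^3-]
Precipitation begins when Q = Ksp. With [PO4^3-] = 0.620 M:
2.03 × 10^-9 = (0.620) × [Li^+]^3
[Li^+] = (2.03 × 10^-9 / 6.20 × 10^-1)^(1/3) = 1.48 × 10^-3 M

[Li^+] = 1.48e-3 M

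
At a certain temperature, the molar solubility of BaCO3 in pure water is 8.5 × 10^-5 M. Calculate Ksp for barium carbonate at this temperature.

Ksp = 7.2e-9

BaCO3(s) <=> Ba^2+(aq) + CO3^2-(aq)
With molar solubility s: [Ba^2+] = s, [CO3^2-] = s.
Ksp = [Ba^2+][CO3^2-]
Ksp = (s)(s) = s^2
With s = 8.5 × 10^-5: Ksp = 7.2 × 10^-9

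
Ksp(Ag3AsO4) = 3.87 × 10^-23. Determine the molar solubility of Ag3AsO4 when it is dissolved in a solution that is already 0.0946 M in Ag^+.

Ag3AsO4(s) ⇌ 3 Ag^+(aq) + AsO4^3-(aq)
Ksp = [Ag^+]^3[AsO4^3-]
If s mol/L dissolves here, [Ag^+] = 0.0946 + 3s ≈ 0.0946, [AsO4^3-] = s (since the Ag^+ already present dominates).
Ksp ≈ (0.0946)^3 × s
s = 4.57 x 10^-20 M
Check: 3s = 1.4 × 10^-19 ≪ 0.0946, so the approximation is valid.

s = 4.57 x 10^-20 M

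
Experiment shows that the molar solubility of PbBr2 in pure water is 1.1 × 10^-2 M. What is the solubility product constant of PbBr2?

PbBr2(s) ⇌ Pb^2+ + 2 Br^-
With molar solubility s: [Pb^2+] = s, [Br^-] = 2s.
Ksp = [Pb^2+][Br^-]^2
Substituting: Ksp = s(2s)^2 = 4s^3
With s = 1.1 x 10^-2: Ksp = 5.3 x 10^-6

Ksp = 5.3 × 10^-6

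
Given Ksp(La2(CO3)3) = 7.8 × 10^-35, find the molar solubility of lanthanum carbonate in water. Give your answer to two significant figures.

La2(CO3)3(s) <=> 2 La^3+(aq) + 3 CO3^2-(aq)
Ksp = [La^3+]^2[CO3^2-]^3
For each mole of La2(CO3)3 that dissolves: [La^3+] = 2s, [CO3^2-] = 3s.
Ksp = (2s)^2(3s)^3 = 108s^5
s = (7.8 × 10^-35 / 108)^(1/5) = 5.9 × 10^-8 M

s ≈ 5.9 x 10^-8 M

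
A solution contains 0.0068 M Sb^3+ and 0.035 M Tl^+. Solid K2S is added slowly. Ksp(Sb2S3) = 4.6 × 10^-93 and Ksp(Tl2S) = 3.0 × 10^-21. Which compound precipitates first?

Sb2S3

Each salt begins to precipitate when Q = Ksp, i.e. when [S^2-] reaches its threshold.
For Sb2S3: 4.6 × 10^-93 = (0.0068)^2 × [S^2-]^3  ⇒  [S^2-] = 4.6 × 10^-30 M.
For Tl2S: 3.0 × 10^-21 = (0.035)^2 × [S^2-]  ⇒  [S^2-] = 2.4 x 10^-18 M.
The salt with the lower threshold [S^2-] precipitates first: Sb2S3.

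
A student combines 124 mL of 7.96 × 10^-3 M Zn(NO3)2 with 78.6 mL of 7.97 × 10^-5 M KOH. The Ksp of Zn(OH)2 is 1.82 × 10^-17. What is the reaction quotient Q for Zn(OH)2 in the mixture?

Total volume = 124 + 78.6 = 202.6 mL.
[Zn^2+] = 7.96 × 10^-3 × (124/202.6) = 4.872 × 10^-3 M
[OH^-] = 7.97 × 10^-5 × (78.6/202.6) = 3.092 x 10^-5 M
Zn(OH)2(s) <=> Zn^2+ + 2 OH^-, so Q = [Zn^2+][OH^-]^2
Q = (4.872 × 10^-3)(3.092 × 10^-5)^2 = 4.66 x 10^-12
Q > Ksp, so Zn(OH)2 will precipitate.

4.66 × 10^-12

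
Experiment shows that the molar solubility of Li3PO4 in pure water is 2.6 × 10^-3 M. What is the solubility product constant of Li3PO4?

Li3PO4(s) ⇌ 3 Li^+ + PO4^3-
If s mol/L of Li3PO4 dissolves, [Li^+] = 3s and [PO4^3-] = s.
Ksp = [Li^+]^3[PO4^3-]
So Ksp = (3s)^3 × s = 27s^4
Ksp = 27 × (2.6 x 10^-3)^4 = 1.2 x 10^-9

Ksp ≈ 1.2 x 10^-9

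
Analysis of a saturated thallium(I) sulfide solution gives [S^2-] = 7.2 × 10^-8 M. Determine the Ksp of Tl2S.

Tl2S(s) ⇌ 2 Tl^+ + S^2-
Stoichiometry gives [Tl^+] = (2/1)[S^2-] = 1.44 × 10^-7 M.
Ksp = [Tl^+]^2[S^2-]
Ksp = (1.44 x 10^-7)^2 × 7.2 × 10^-8 = 1.5 x 10^-21

Ksp = 1.5 x 10^-21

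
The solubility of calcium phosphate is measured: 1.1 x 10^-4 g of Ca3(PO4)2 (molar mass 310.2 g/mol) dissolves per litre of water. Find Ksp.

Molar solubility s = (1.1 x 10^-4 g/L) / (310.2 g/mol) = 3.55 × 10^-7 M.
Ca3(PO4)2(s) ⇌ 3 Ca^2+ + 2 PO4^3-
If s mol/L of Ca3(PO4)2 dissolves, [Ca^2+] = 3s and [PO4^3-] = 2s.
Ksp = [Ca^2+]^3[PO4^3-]^2
Substituting: Ksp = (3s)^3(2s)^2 = 108s^5
Ksp = 108 × (3.55 × 10^-7)^5 = 6.1 x 10^-31

Ksp ≈ 6.1 × 10^-31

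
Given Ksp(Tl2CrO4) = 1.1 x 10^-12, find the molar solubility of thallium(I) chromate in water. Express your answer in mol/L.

Tl2CrO4(s) <=> 2 Tl^+(aq) + CrO4^2-(aq)
Ksp = [Tl^+]^2[CrO4^2-]
For each mole of Tl2CrO4 that dissolves: [Tl^+] = 2s, [CrO4^2-] = s.
Ksp = (2s)^2s = 4s^3
s = (1.1 x 10^-12 / 4)^(1/3) = 6.5 × 10^-5 M

s = 6.5e-5 M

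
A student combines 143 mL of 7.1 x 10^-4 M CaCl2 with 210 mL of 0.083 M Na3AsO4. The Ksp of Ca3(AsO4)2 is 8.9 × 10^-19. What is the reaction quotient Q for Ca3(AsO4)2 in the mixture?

Total volume = 143 + 210 = 353 mL.
[Ca^2+] = 7.1 × 10^-4 × (143/353) = 2.88 × 10^-4 M
[AsO4^3-] = 8.3 × 10^-2 × (210/353) = 4.94 × 10^-2 M
Ca3(AsO4)2(s) <=> 3 Ca^2+(aq) + 2 AsO4^3-(aq), so Q = [Ca^2+]^3[AsO4^3-]^2
Q = (2.88 × 10^-4)^3(4.94 x 10^-2)^2 = 5.8 x 10^-14
Q > Ksp, so Ca3(AsO4)2 will precipitate.

Q ≈ 5.8e-14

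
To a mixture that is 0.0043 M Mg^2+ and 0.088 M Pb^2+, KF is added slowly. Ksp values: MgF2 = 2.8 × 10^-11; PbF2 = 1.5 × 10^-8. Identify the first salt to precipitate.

MgF2

Precipitation of each salt starts when its ion product equals its Ksp.
For MgF2: 2.8 × 10^-11 = 0.0043 × [F^-]^2  ⇒  [F^-] = 8.1 x 10^-5 M.
For PbF2: 1.5 × 10^-8 = 0.088 × [F^-]^2  ⇒  [F^-] = 4.1 x 10^-4 M.
The salt with the lower threshold [F^-] precipitates first: MgF2.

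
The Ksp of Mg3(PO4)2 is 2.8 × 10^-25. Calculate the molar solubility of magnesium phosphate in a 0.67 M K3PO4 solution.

s ≈ 2.8 × 10^-9 M

Mg3(PO4)2(s) ⇌ 3 Mg^2+(aq) + 2 PO4^3-(aq)
Ksp = [Mg^2+]^3[PO4^3-]^2
Let s be the molar solubility in this solution. [Mg^2+] = 3s, [PO4^3-] = 0.67 + 2s ≈ 0.67 (since PO4^3- from K3PO4 dominates).
Ksp ≈ (3s)^3 × (0.67)^2
s = 2.8 x 10^-9 M
Check: 2s = 5.7 x 10^-9 ≪ 0.67, so the approximation is valid.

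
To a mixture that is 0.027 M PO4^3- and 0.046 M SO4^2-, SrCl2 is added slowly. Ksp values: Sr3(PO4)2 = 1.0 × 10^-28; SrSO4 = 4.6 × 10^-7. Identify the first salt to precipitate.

Sr3(PO4)2

Precipitation of each salt starts when its ion product equals its Ksp.
For Sr3(PO4)2: 1.0 × 10^-28 = (0.027)^2 × [Sr^2+]^3  ⇒  [Sr^2+] = 5.2 × 10^-9 M.
For SrSO4: 4.6 × 10^-7 = 0.046 × [Sr^2+]  ⇒  [Sr^2+] = 1.0 × 10^-5 M.
The salt with the lower threshold [Sr^2+] precipitates first: Sr3(PO4)2.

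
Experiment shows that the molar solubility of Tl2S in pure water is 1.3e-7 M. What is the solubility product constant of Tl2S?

Tl2S(s) ⇌ 2 Tl^+ + S^2-
Let s = molar solubility. Then [Tl^+] = 2s and [S^2-] = s.
Ksp = [Tl^+]^2[S^2-]
So Ksp = (2s)^2 × s = 4s^3
Ksp = 4 × (1.3 × 10^-7)^3 = 8.8 × 10^-21

Ksp ≈ 8.8 × 10^-21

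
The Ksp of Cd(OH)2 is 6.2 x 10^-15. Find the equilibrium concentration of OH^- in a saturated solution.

Cd(OH)2(s) ⇌ Cd^2+(aq) + 2 OH^-(aq)
Ksp = [Cd^2+][OH^-]^2
With molar solubility s: [Cd^2+] = s, [OH^-] = 2s.
Substituting: Ksp = s(2s)^2 = 4s^3
Solving, s = (6.2 x 10^-15/4)^(1/3) = 1.16 × 10^-5 M
[OH^-] = 2s = 2.3 × 10^-5 M

[OH^-] = 2.3e-5 M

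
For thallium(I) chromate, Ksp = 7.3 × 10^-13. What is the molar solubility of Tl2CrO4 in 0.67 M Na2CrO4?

5.2e-7 M

Tl2CrO4(s) ⇌ 2 Tl^+(aq) + CrO4^2-(aq)
Ksp = [Tl^+]^2[CrO4^2-]
If s mol/L dissolves here, [Tl^+] = 2s, [CrO4^2-] = 0.67 + s ≈ 0.67 (common-ion effect: CrO4^2- is already 0.67 M).
Ksp ≈ (2s)^2 × 0.67
s = 5.2 x 10^-7 M
Check: s = 5.2 × 10^-7 ≪ 0.67, so the approximation is valid.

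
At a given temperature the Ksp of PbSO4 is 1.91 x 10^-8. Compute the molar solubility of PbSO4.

s = 1.38e-4 M

PbSO4(s) ⇌ Pb^2+(aq) + SO4^2-(aq)
Ksp = [Pb^2+][SO4^2-]
With molar solubility s: [Pb^2+] = s, [SO4^2-] = s.
Ksp = s × s = s^2
s = √(1.91 x 10^-8) = 1.38 × 10^-4 M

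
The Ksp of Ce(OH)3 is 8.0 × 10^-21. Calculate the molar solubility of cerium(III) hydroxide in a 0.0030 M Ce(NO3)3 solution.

Ce(OH)3(s) ⇌ Ce^3+ + 3 OH^-
Ksp = [Ce^3+][OH^-]^3
Let s = moles of Ce(OH)3 that dissolve per litre. [Ce^3+] = 0.0030 + s ≈ 0.0030, [OH^-] = 3s (Ksp is small, so little additional dissolves).
Ksp ≈ 0.0030 × (3s)^3
s = 4.6 x 10^-7 M
Check: s = 4.6 × 10^-7 ≪ 0.0030, so the approximation is valid.

s ≈ 4.6 x 10^-7 M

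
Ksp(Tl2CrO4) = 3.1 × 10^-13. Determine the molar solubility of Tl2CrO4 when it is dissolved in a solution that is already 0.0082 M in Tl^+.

s ≈ 4.6 × 10^-9 M

Tl2CrO4(s) <=> 2 Tl^+(aq) + CrO4^2-(aq)
Ksp = [Tl^+]^2[CrO4^2-]
Let s be the molar solubility in this solution. [Tl^+] = 0.0082 + 2s ≈ 0.0082, [CrO4^2-] = s (since the Tl^+ already present dominates).
Ksp ≈ (0.0082)^2 × s
s = 4.6 × 10^-9 M
Check: 2s = 9.2 × 10^-9 ≪ 0.0082, so the approximation is valid.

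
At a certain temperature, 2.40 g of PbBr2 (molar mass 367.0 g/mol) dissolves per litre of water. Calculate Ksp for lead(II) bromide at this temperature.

Molar solubility s = (2.40 g/L) / (367.0 g/mol) = 6.540 × 10^-3 M.
PbBr2(s) ⇌ Pb^2+(aq) + 2 Br^-(aq)
With molar solubility s: [Pb^2+] = s, [Br^-] = 2s.
Ksp = [Pb^2+][Br^-]^2
Ksp = s(2s)^2 = 4s^3
With s = 6.540 x 10^-3: Ksp = 1.12 x 10^-6

Ksp = 1.12 × 10^-6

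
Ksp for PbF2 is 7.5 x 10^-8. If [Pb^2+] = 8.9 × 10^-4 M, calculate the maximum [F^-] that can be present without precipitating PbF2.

PbF2(s) ⇌ Pb^2+(aq) + 2 F^-(aq)
Ksp = [Pb^2+][F^-]^2
Precipitation begins when Q = Ksp. With [Pb^2+] = 8.9 × 10^-4 M:
7.5 x 10^-8 = (8.9 × 10^-4) × [F^-]^2
[F^-] = (7.5 x 10^-8 / 8.9 × 10^-4)^(1/2) = 9.2 × 10^-3 M

[F^-] ≈ 9.2e-3 M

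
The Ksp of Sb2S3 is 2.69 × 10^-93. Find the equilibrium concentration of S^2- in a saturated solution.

[S^2-] = 3.60e-19 M

Sb2S3(s) ⇌ 2 Sb^3+ + 3 S^2-
Ksp = [Sb^3+]^2[S^2-]^3
With molar solubility s: [Sb^3+] = 2s, [S^2-] = 3s.
Substituting: Ksp = (2s)^2(3s)^3 = 108s^5
Solving, s = (2.69 × 10^-93/108)^(1/5) = 1.200 × 10^-19 M
[S^2-] = 3s = 3.60 x 10^-19 M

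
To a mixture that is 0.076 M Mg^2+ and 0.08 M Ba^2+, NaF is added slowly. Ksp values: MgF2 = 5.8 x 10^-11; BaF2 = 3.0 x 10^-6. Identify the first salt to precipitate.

MgF2

Each salt begins to precipitate when Q = Ksp, i.e. when [F^-] reaches its threshold.
For MgF2: 5.8 x 10^-11 = 0.076 × [F^-]^2  ⇒  [F^-] = 2.8 × 10^-5 M.
For BaF2: 3.0 x 10^-6 = 0.08 × [F^-]^2  ⇒  [F^-] = 6.1 × 10^-3 M.
The salt with the lower threshold [F^-] precipitates first: MgF2.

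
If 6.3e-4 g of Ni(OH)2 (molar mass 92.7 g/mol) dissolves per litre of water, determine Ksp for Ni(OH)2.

Ksp ≈ 1.3e-15

Molar solubility s = (6.3 × 10^-4 g/L) / (92.7 g/mol) = 6.80 x 10^-6 M.
Ni(OH)2(s) <=> Ni^2+ + 2 OH^-
If s mol/L of Ni(OH)2 dissolves, [Ni^2+] = s and [OH^-] = 2s.
Ksp = [Ni^2+][OH^-]^2
Ksp = s(2s)^2 = 4s^3
With s = 6.80 × 10^-6: Ksp = 1.3 × 10^-15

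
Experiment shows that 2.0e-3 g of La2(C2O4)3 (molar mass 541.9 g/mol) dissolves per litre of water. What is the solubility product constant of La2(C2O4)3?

Molar solubility s = (2.0 x 10^-3 g/L) / (541.9 g/mol) = 3.69 x 10^-6 M.
La2(C2O4)3(s) <=> 2 La^3+(aq) + 3 C2O4^2-(aq)
With molar solubility s: [La^3+] = 2s, [C2O4^2-] = 3s.
Ksp = [La^3+]^2[C2O4^2-]^3
Ksp = (2s)^2(3s)^3 = 108s^5
With s = 3.69 × 10^-6: Ksp = 7.4 x 10^-26

7.4 x 10^-26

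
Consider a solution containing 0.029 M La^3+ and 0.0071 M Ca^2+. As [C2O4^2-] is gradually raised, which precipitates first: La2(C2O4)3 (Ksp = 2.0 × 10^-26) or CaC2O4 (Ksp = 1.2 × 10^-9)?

Each salt begins to precipitate when Q = Ksp, i.e. when [C2O4^2-] reaches its threshold.
For La2(C2O4)3: 2.0 × 10^-26 = (0.029)^2 × [C2O4^2-]^3  ⇒  [C2O4^2-] = 2.9 × 10^-8 M.
For CaC2O4: 1.2 × 10^-9 = 0.0071 × [C2O4^2-]  ⇒  [C2O4^2-] = 1.7 × 10^-7 M.
The salt with the lower threshold [C2O4^2-] precipitates first: La2(C2O4)3.

La2(C2O4)3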